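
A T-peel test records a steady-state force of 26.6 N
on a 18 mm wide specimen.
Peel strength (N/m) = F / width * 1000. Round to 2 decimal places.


Peel strength = 26.6 / 18 * 1000
= 1477.78 N/m

1477.78


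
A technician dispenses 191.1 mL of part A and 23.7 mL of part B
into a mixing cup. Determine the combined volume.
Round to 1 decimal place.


Combined volume = 191.1 + 23.7
= 214.8 mL

214.8


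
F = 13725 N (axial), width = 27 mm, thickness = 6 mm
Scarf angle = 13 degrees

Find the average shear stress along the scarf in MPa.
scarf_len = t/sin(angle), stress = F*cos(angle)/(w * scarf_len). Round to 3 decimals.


scarf_len = 6/sin(13 deg) = 26.6725
cos(13 deg) = 0.974370
stress = 13725*0.974370/(27*26.6725) = 18.570 MPa

18.570


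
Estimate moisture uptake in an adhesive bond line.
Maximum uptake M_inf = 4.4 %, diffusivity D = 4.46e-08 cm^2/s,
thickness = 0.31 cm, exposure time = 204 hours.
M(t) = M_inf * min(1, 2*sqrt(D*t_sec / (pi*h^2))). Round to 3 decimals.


Convert time: 204 h = 734400 s
ratio = min(1, 2*sqrt(4.46e-08*734400/(pi*0.31^2)))
= 0.658760
M(t) = 4.4 * 0.658760 = 2.899%

2.899


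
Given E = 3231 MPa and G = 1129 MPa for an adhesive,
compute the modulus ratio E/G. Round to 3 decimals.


E/G ratio = 3231 / 1129 = 2.862

2.862


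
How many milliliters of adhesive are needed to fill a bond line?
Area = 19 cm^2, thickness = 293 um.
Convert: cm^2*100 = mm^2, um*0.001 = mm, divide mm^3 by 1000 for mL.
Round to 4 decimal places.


= (19 * 100) * (293 * 0.001) / 1000
= 0.5567 mL

0.5567


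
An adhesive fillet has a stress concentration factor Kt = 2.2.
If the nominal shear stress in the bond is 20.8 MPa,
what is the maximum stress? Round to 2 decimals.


Max stress = 20.8 * 2.2 = 45.76 MPa

45.76


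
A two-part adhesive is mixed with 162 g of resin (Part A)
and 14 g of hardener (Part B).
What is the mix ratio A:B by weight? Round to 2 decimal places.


Mix ratio = mass_A / mass_B
= 162 / 14
= 11.57

11.57


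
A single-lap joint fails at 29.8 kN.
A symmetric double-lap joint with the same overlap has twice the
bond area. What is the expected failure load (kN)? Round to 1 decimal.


Double-lap load = 2 * 29.8 = 59.6 kN

59.6


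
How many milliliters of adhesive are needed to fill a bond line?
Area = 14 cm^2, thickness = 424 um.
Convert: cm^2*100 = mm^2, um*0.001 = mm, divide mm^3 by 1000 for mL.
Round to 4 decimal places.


= (14 * 100) * (424 * 0.001) / 1000
= 0.5936 mL

0.5936


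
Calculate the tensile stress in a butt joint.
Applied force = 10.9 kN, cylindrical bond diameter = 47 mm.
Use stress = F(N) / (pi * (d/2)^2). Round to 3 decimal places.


A = pi * 23.5^2 = 1734.9445 mm^2
sigma = 10900.0 / 1734.9445 = 6.283 MPa

6.283


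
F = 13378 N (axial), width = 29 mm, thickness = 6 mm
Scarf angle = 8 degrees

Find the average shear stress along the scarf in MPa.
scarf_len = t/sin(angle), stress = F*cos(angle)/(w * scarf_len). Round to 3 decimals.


scarf_len = 6/sin(8 deg) = 43.1118
cos(8 deg) = 0.990268
stress = 13378*0.990268/(29*43.1118) = 10.596 MPa

10.596


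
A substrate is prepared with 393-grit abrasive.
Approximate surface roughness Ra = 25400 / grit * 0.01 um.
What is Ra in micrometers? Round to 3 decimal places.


Ra = 25400 / 393 * 0.01 = 0.646 um

0.646


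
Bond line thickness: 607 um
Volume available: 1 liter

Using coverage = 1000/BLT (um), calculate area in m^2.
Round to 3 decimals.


1 L = 1e6 mm^3, thickness = 607 um = 0.607 mm
Area = 1e6 / 0.607 mm^2 = (1e6 / 0.607) / 1e6 m^2 = 1000 / 607 m^2
= 1.647 m^2

1.647


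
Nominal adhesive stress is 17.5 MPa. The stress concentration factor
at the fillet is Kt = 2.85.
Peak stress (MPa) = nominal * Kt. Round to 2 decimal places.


Peak = 17.5 * 2.85 = 49.88 MPa

49.88


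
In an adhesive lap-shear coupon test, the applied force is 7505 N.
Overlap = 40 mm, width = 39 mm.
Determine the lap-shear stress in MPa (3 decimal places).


stress = F / (overlap * width)
= 7505 / (40 * 39)
= 4.811 MPa

4.811


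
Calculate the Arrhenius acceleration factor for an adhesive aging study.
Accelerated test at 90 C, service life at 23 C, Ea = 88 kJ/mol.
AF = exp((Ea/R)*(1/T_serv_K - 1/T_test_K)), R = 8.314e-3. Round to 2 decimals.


T_test = 363.15 K, T_serv = 296.15 K
Ea/R = 88 / 0.008314 = 10584.56
AF = exp(10584.56 * (1/296.15 - 1/363.15))
= 730.71

730.71


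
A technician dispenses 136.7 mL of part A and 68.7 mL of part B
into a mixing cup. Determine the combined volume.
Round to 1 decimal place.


Combined volume = 136.7 + 68.7
= 205.4 mL

205.4


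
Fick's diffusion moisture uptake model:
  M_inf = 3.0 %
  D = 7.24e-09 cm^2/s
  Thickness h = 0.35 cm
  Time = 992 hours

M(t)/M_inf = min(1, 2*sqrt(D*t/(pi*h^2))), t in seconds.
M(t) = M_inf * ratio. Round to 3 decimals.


t_sec = 992 * 3600 = 3571200
ratio = 2*sqrt(7.24e-09*3571200/(pi*0.35^2))
= min(1, 0.518398)
= 0.518398
M(t) = 3.0 * 0.518398 = 1.555 %

1.555


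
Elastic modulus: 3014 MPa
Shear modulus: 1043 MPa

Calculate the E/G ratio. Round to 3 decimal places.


E / G = 3014 / 1043 = 2.890

2.890


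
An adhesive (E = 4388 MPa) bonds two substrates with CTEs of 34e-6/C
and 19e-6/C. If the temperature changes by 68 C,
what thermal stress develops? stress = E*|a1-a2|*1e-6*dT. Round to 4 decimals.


Stress = 4388 * |34 - 19| * 1e-6 * 68
= 4.4758 MPa

4.4758


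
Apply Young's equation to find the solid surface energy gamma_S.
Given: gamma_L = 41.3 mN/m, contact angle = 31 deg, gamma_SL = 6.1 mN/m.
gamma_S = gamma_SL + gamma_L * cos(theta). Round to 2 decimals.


theta_rad = 31 * pi/180 = 0.541052
gamma_S = 6.1 + 41.3 * cos(0.541052)
= 41.50 mN/m

41.50


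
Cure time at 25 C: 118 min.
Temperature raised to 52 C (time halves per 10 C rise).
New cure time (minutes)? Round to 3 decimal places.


Acceleration factor = 2^(27/10) = 6.4980
New time = 118 / 6.4980 = 18.159 min

18.159


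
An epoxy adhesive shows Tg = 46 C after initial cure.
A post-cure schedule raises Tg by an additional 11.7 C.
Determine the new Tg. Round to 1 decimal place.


New Tg = 46 + 11.7
= 57.7 C

57.7


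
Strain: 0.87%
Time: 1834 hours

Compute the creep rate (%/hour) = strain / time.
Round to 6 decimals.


Creep rate = 0.87 / 1834
= 0.000474 %/h

0.000474


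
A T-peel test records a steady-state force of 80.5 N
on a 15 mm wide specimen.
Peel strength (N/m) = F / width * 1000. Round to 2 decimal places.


Peel strength = 80.5 / 15 * 1000
= 5366.67 N/m

5366.67


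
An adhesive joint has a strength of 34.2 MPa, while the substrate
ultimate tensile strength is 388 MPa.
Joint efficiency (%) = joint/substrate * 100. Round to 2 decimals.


Efficiency = 34.2 / 388 * 100
= 8.81%

8.81


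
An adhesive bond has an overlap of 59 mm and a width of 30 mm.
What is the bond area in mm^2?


Bond area = overlap * width
= 59 * 30
= 1770 mm^2

1770


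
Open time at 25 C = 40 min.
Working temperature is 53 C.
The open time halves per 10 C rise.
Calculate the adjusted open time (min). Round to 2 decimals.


factor = 2^((53 - 25) / 10) = 6.9644
ot = 40 / 6.9644 = 5.74 min

5.74


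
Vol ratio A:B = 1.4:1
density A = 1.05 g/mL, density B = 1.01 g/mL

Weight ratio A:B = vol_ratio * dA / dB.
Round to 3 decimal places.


Weight ratio = 1.4 * 1.05 / 1.01
= 1.455

1.455


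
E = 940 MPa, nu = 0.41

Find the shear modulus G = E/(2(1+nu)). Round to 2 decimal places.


G = 940 / (2 * 1.41)
= 333.33 MPa

333.33


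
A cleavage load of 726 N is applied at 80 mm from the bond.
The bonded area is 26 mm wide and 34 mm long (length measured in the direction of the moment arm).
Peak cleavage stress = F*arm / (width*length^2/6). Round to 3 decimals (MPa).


Moment = 726 * 80 = 58080 N*mm
Section modulus = 26 * 1156 / 6 = 30056 / 6 mm^3
Stress = 58080 / (30056 / 6) = 348480 / 30056
= 11.594 MPa

11.594


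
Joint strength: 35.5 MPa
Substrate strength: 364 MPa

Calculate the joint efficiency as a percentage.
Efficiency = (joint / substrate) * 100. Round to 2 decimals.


Efficiency = (35.5 / 364) * 100 = 9.75%

9.75


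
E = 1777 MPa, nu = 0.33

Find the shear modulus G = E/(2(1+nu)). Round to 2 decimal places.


G = 1777 / (2 * 1.33)
= 668.05 MPa

668.05


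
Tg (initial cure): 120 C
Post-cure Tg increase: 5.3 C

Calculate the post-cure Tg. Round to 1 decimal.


Post-cure Tg = 120 + 5.3 = 125.3 C

125.3


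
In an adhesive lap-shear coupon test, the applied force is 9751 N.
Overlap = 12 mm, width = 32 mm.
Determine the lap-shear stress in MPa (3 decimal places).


stress = F / (overlap * width)
= 9751 / (12 * 32)
= 25.393 MPa

25.393


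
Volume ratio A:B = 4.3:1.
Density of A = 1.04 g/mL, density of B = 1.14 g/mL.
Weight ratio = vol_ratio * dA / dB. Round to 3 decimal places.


Wt ratio = 4.3 * 1.04 / 1.14
= 3.923

3.923


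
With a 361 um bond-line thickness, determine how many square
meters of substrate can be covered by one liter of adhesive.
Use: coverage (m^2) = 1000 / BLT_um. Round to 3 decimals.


Coverage = 1000 / 361 = 2.770 m^2

2.770


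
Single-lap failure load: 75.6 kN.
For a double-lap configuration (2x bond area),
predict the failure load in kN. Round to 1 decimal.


Failure load = 75.6 * 2 = 151.2 kN

151.2


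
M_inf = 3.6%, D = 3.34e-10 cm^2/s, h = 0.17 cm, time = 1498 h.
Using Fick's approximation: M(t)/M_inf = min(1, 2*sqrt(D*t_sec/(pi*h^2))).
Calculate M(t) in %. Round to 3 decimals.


t = 5392800 s
ratio = min(1, 2*sqrt(3.34e-10*5392800/(pi*0.0289)))
= 0.281700
M(t) = 3.6 * 0.281700 = 1.014%

1.014


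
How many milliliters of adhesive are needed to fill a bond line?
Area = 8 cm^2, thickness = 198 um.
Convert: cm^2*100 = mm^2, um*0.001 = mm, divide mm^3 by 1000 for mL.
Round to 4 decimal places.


= (8 * 100) * (198 * 0.001) / 1000
= 0.1584 mL

0.1584


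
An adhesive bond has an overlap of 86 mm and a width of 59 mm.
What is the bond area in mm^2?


Bond area = overlap * width
= 86 * 59
= 5074 mm^2

5074


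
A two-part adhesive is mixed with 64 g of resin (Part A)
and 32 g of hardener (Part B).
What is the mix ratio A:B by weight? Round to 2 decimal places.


Mix ratio = mass_A / mass_B
= 64 / 32
= 2.00

2.00


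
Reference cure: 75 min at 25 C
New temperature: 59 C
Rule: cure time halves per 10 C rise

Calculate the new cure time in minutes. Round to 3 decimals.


factor = 2^((59-25)/10) = 10.5561
t_new = 75 / 10.5561 = 7.105 min

7.105


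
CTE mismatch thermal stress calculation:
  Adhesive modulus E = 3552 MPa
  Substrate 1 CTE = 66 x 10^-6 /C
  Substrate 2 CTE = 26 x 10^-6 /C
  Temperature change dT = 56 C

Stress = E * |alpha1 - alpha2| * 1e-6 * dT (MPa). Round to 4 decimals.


delta_alpha = |66 - 26| = 40 x 10^-6/C
Stress = 3552 * 40e-6 * 56
= 7.9565 MPa

7.9565


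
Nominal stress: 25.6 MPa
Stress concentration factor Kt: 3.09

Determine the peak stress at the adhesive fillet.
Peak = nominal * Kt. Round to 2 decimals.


Peak stress = 25.6 * 3.09
= 79.10 MPa

79.10


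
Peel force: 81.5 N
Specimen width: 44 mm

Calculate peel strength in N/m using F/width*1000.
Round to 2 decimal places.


Peel strength = 81.5 / 44 * 1000 = 1852.27 N/m

1852.27


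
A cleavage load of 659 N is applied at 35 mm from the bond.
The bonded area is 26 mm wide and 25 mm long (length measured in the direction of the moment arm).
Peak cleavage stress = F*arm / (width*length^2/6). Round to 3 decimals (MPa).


Moment = 659 * 35 = 23065 N*mm
Section modulus = 26 * 625 / 6 = 16250 / 6 mm^3
Stress = 23065 / (16250 / 6) = 138390 / 16250
= 8.516 MPa

8.516


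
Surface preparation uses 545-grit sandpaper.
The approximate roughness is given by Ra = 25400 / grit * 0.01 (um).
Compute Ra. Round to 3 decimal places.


Ra = 25400 / 545 * 0.01
= 254 / 545
= 0.466 um

0.466


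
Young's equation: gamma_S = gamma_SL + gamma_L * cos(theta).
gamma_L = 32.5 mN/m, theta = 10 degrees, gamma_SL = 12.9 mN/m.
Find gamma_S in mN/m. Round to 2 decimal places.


cos(10 deg) = 0.984808
gamma_S = 12.9 + 32.5 * 0.984808
= 44.91 mN/m

44.91


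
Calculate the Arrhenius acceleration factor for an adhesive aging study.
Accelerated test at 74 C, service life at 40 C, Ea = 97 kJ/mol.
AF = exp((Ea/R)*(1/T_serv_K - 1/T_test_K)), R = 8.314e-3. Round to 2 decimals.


T_test = 347.15 K, T_serv = 313.15 K
Ea/R = 97 / 0.008314 = 11667.07
AF = exp(11667.07 * (1/313.15 - 1/347.15))
= 38.44

38.44


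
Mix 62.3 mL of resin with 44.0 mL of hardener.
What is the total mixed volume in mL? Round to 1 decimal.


Total = 62.3 + 44.0 = 106.3 mL

106.3


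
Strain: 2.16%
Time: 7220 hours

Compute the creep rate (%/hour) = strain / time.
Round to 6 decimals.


Creep rate = 2.16 / 7220
= 0.000299 %/h

0.000299


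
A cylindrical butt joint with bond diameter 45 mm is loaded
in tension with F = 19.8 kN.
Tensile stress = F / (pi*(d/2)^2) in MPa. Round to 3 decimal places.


Area = pi * (45/2)^2 = 1590.4313 mm^2
Stress = 19.8*1000 / 1590.4313
= 12.449 MPa

12.449


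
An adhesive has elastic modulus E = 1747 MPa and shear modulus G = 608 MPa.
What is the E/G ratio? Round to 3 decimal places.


E/G = 1747 / 608 = 2.873

2.873


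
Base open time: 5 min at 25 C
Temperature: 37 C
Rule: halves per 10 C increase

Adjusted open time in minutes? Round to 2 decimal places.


Acceleration = 2^((37-25)/10) = 2.2974
Open time = 5 / 2.2974 = 2.18 min

2.18


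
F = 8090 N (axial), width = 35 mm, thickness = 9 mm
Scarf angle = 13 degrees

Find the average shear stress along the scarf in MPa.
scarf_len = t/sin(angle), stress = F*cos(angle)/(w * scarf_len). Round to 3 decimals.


scarf_len = 9/sin(13 deg) = 40.0087
cos(13 deg) = 0.974370
stress = 8090*0.974370/(35*40.0087) = 5.629 MPa

5.629


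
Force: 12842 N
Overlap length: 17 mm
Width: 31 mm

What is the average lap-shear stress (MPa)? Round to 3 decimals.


Average shear stress = F / (overlap * width)
= 12842 / (17 * 31)
= 24.368 MPa

24.368


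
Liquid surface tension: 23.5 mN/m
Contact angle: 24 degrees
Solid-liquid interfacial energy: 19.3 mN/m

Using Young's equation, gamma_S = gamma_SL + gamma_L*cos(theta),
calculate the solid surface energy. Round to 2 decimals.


gamma_S = 19.3 + 23.5 * cos(24)
= 40.77 mN/m

40.77


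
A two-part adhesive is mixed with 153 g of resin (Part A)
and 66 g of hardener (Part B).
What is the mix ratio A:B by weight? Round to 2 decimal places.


Mix ratio = mass_A / mass_B
= 153 / 66
= 2.32

2.32


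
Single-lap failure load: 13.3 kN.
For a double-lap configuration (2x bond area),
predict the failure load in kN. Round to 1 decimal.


Failure load = 13.3 * 2 = 26.6 kN

26.6


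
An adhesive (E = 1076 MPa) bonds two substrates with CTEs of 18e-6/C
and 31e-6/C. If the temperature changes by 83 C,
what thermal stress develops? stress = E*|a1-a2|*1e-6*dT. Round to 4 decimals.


Stress = 1076 * |18 - 31| * 1e-6 * 83
= 1.1610 MPa

1.1610


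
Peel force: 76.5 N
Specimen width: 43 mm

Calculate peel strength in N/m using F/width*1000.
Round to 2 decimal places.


Peel strength = 76.5 / 43 * 1000 = 1779.07 N/m

1779.07


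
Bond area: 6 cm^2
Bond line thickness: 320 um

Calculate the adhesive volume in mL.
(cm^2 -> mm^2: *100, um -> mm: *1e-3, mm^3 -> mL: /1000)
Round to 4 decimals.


V = 6*100 * 320*1e-3 / 1000
= 0.1920 mL

0.1920


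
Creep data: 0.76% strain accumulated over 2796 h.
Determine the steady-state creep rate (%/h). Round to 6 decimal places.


Rate = 0.76 / 2796 = 0.000272 %/h

0.000272


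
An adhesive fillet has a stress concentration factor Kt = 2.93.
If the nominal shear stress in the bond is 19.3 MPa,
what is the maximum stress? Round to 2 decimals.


Max stress = 19.3 * 2.93 = 56.55 MPa

56.55


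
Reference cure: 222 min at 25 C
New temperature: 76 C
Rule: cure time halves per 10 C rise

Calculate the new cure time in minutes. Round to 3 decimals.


factor = 2^((76-25)/10) = 34.2968
t_new = 222 / 34.2968 = 6.473 min

6.473


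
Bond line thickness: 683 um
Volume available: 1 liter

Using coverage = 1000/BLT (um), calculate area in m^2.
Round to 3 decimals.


1 L = 1e6 mm^3, thickness = 683 um = 0.683 mm
Area = 1e6 / 0.683 mm^2 = (1e6 / 0.683) / 1e6 m^2 = 1000 / 683 m^2
= 1.464 m^2

1.464


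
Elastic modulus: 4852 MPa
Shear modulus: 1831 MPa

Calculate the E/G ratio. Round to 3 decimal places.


E / G = 4852 / 1831 = 2.650

2.650


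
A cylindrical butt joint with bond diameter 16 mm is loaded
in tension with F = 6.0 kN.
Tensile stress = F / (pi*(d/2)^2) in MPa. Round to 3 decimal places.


Area = pi * (16/2)^2 = 201.0619 mm^2
Stress = 6.0*1000 / 201.0619
= 29.842 MPa

29.842


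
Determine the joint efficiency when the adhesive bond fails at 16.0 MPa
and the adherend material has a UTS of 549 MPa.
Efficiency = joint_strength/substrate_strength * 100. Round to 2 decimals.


Joint efficiency = 16.0 / 549 * 100
= 2.91%

2.91


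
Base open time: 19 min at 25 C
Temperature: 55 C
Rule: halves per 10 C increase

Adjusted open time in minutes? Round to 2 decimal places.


Acceleration = 2^((55-25)/10) = 8.0000
Open time = 19 / 8.0000 = 2.38 min

2.38


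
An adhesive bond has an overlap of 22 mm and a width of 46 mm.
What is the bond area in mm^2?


Bond area = overlap * width
= 22 * 46
= 1012 mm^2

1012


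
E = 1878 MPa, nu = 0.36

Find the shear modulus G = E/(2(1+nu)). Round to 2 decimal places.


G = 1878 / (2 * 1.36)
= 690.44 MPa

690.44


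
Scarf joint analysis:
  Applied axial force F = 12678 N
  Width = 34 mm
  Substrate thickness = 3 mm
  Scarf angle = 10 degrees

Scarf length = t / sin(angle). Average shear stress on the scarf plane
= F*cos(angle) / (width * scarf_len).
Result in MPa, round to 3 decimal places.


Scarf length = 3 / sin(10 deg) = 17.2763 mm
cos(10 deg) = 0.984808
Shear = 12678 * 0.984808 / (34 * 17.2763)
= 21.256 MPa

21.256


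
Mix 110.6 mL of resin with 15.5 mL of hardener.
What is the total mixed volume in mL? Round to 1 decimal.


Total = 110.6 + 15.5 = 126.1 mL

126.1


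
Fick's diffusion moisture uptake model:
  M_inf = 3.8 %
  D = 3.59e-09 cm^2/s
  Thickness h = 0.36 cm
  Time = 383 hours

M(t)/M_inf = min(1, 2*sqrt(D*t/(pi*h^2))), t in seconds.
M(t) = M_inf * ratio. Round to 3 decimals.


t_sec = 383 * 3600 = 1378800
ratio = 2*sqrt(3.59e-09*1378800/(pi*0.36^2))
= min(1, 0.220521)
= 0.220521
M(t) = 3.8 * 0.220521 = 0.838 %

0.838


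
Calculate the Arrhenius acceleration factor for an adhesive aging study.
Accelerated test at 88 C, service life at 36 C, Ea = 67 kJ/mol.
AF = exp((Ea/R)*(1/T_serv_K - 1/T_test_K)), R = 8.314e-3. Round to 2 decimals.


T_test = 361.15 K, T_serv = 309.15 K
Ea/R = 67 / 0.008314 = 8058.70
AF = exp(8058.70 * (1/309.15 - 1/361.15))
= 42.66

42.66


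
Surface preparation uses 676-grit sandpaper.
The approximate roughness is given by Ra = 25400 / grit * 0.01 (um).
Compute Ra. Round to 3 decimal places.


Ra = 25400 / 676 * 0.01
= 254 / 676
= 0.376 um

0.376


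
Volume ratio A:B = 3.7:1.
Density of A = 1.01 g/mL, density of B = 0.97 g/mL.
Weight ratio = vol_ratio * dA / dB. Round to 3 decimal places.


Wt ratio = 3.7 * 1.01 / 0.97
= 3.853

3.853


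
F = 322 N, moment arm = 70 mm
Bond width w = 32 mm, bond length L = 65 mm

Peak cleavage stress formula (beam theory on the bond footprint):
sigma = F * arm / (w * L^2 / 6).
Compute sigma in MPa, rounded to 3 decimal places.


sigma = (322 * 70) / (32 * 4225 / 6)
= 22540 * 6 / 135200
= 135240 / 135200
= 1.000 MPa

1.000


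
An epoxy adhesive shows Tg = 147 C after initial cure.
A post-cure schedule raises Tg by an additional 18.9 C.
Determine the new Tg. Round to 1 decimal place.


New Tg = 147 + 18.9
= 165.9 C

165.9


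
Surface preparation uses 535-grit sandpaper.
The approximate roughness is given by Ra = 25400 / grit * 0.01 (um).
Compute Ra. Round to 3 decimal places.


Ra = 25400 / 535 * 0.01
= 254 / 535
= 0.475 um

0.475


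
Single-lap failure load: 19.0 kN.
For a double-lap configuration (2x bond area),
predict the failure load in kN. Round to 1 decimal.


Failure load = 19.0 * 2 = 38.0 kN

38.0


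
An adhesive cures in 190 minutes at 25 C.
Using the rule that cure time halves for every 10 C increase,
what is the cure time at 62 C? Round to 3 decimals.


Factor = 2^((62 - 25) / 10) = 12.9960
Cure time = 190 / 12.9960
= 14.620 minutes

14.620


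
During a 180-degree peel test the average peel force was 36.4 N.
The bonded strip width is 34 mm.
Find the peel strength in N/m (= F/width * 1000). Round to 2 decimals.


Peel strength = F/width * 1000
= 36.4 / 34 * 1000
= 1070.59 N/m

1070.59


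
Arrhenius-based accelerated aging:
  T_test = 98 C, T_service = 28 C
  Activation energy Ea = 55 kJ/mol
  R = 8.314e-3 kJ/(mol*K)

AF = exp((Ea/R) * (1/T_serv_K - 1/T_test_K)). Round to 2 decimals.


T_test_K = 371.15, T_serv_K = 301.15
AF = exp((55/8.314e-3) * (1/301.15 - 1/371.15))
= 62.99

62.99


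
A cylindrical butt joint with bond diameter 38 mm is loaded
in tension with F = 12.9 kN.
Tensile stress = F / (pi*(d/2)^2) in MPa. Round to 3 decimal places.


Area = pi * (38/2)^2 = 1134.1149 mm^2
Stress = 12.9*1000 / 1134.1149
= 11.375 MPa

11.375


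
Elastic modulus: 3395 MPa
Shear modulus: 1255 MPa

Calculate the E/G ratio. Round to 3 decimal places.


E / G = 3395 / 1255 = 2.705

2.705


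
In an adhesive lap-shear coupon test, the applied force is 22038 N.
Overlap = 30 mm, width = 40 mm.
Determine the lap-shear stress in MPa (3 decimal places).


stress = F / (overlap * width)
= 22038 / (30 * 40)
= 18.365 MPa

18.365


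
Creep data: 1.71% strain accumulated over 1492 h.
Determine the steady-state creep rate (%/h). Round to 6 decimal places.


Rate = 1.71 / 1492 = 0.001146 %/h

0.001146


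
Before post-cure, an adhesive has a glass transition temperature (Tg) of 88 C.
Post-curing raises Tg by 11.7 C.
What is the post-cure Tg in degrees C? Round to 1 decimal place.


Tg_post = Tg_base + delta_Tg
= 88 + 11.7
= 99.7 C

99.7


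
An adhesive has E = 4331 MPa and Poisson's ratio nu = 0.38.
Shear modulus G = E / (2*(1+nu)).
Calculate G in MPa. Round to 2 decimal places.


G = 4331 / (2*(1+0.38))
= 4331 / 2.76
= 1569.20 MPa

1569.20


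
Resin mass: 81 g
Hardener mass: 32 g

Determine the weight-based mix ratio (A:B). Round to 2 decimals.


Ratio = 81 / 32 = 2.53

2.53


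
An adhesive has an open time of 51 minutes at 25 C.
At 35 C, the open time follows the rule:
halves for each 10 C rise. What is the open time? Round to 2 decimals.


Factor = 2^((35-25)/10) = 2.0000
Open time = 51 / 2.0000 = 25.50 min

25.50


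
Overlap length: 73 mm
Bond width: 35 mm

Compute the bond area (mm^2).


Bond area = 73 * 35 = 2555 mm^2

2555


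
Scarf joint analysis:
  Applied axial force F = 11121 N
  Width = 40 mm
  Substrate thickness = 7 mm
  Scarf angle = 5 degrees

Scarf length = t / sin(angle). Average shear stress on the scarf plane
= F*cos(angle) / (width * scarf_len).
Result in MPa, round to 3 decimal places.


Scarf length = 7 / sin(5 deg) = 80.3160 mm
cos(5 deg) = 0.996195
Shear = 11121 * 0.996195 / (40 * 80.3160)
= 3.448 MPa

3.448


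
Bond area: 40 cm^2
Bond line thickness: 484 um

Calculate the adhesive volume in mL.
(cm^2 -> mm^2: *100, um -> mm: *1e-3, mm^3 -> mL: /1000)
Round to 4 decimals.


V = 40*100 * 484*1e-3 / 1000
= 1.9360 mL

1.9360


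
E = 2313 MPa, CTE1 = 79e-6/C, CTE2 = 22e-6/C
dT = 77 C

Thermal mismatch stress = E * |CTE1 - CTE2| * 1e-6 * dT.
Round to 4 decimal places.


= 2313 * 57e-6 * 77
= 10.1518 MPa

10.1518


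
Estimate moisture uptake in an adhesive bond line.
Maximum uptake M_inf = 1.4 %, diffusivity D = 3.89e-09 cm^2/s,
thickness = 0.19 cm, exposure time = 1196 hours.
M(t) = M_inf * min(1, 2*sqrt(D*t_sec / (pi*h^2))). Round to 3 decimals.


Convert time: 1196 h = 4305600 s
ratio = min(1, 2*sqrt(3.89e-09*4305600/(pi*0.19^2)))
= 0.768587
M(t) = 1.4 * 0.768587 = 1.076%

1.076


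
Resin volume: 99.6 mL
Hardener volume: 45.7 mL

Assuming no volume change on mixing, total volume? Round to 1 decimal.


V_total = 99.6 + 45.7 = 145.3 mL

145.3


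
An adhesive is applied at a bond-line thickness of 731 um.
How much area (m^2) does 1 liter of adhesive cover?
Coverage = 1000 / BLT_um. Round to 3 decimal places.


Coverage = 1000 / 731 = 1.368 m^2

1.368


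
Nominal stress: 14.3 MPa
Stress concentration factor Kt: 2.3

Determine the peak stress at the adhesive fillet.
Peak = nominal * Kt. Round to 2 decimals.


Peak stress = 14.3 * 2.3
= 32.89 MPa

32.89


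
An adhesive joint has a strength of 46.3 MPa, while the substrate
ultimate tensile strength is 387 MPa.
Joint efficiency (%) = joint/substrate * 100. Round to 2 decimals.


Efficiency = 46.3 / 387 * 100
= 11.96%

11.96


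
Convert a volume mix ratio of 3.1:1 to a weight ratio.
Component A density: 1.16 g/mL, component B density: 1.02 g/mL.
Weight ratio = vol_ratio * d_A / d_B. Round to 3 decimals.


= 3.1 * 1.16 / 1.02 = 3.525

3.525


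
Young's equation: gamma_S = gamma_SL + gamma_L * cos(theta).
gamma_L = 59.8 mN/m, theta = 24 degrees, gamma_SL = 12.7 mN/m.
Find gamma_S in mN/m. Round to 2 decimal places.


cos(24 deg) = 0.913545
gamma_S = 12.7 + 59.8 * 0.913545
= 67.33 mN/m

67.33


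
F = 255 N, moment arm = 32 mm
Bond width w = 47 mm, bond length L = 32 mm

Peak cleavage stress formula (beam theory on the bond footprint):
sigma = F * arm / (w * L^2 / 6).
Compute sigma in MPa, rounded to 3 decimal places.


sigma = (255 * 32) / (47 * 1024 / 6)
= 8160 * 6 / 48128
= 48960 / 48128
= 1.017 MPa

1.017


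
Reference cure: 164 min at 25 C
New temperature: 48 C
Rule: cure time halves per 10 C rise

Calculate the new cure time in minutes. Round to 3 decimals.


factor = 2^((48-25)/10) = 4.9246
t_new = 164 / 4.9246 = 33.302 min

33.302


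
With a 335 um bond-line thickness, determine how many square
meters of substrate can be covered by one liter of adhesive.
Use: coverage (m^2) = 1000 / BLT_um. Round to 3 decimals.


Coverage = 1000 / 335 = 2.985 m^2

2.985


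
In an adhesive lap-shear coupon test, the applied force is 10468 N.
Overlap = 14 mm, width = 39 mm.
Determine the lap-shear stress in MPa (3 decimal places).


stress = F / (overlap * width)
= 10468 / (14 * 39)
= 19.172 MPa

19.172


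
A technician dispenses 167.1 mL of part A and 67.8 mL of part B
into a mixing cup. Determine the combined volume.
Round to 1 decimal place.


Combined volume = 167.1 + 67.8
= 234.9 mL

234.9


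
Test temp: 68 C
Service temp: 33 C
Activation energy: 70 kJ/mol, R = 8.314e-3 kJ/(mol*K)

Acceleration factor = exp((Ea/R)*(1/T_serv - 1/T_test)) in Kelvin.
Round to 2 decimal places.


AF = exp((70/0.008314)*(1/306.15 - 1/341.15))
= 16.80

16.80


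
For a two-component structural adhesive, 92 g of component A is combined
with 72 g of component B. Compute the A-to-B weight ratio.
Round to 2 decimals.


Weight ratio A:B = 92 / 72
= 1.28

1.28


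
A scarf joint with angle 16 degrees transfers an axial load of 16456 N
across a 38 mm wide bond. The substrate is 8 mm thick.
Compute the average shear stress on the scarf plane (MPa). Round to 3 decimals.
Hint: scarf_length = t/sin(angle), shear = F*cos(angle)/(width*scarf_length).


scarf_length = 8 / sin(16 deg) = 29.0236 mm
cos(16 deg) = 0.961262
shear stress = 16456 * 0.961262 / (38 * 29.0236)
= 14.343 MPa

14.343


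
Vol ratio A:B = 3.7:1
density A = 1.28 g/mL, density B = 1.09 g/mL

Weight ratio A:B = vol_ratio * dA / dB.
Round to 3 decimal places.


Weight ratio = 3.7 * 1.28 / 1.09
= 4.345

4.345


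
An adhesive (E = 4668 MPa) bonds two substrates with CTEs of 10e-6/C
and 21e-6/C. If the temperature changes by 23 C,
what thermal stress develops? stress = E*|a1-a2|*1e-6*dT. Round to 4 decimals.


Stress = 4668 * |10 - 21| * 1e-6 * 23
= 1.1810 MPa

1.1810


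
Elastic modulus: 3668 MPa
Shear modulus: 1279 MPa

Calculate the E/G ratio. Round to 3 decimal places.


E / G = 3668 / 1279 = 2.868

2.868


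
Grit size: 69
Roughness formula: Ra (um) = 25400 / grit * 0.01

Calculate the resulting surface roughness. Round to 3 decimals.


Ra = 25400 / 69 * 0.01
= 3.681 um

3.681


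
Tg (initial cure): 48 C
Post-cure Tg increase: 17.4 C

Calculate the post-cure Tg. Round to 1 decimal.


Post-cure Tg = 48 + 17.4 = 65.4 C

65.4


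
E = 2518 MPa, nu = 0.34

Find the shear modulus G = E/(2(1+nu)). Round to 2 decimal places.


G = 2518 / (2 * 1.34)
= 939.55 MPa

939.55


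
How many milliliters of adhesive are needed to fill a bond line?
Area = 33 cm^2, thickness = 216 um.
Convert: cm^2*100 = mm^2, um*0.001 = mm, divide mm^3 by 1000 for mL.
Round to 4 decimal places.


= (33 * 100) * (216 * 0.001) / 1000
= 0.7128 mL

0.7128


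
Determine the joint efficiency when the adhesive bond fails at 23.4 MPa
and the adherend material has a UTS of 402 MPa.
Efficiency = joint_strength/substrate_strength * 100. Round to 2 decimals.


Joint efficiency = 23.4 / 402 * 100
= 5.82%

5.82


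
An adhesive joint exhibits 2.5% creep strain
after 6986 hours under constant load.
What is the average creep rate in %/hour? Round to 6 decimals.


Creep rate = strain / time
= 2.5 / 6986
= 0.000358 %/h

0.000358


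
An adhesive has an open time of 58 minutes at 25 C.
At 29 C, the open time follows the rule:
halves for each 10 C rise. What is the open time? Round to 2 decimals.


Factor = 2^((29-25)/10) = 1.3195
Open time = 58 / 1.3195 = 43.96 min

43.96


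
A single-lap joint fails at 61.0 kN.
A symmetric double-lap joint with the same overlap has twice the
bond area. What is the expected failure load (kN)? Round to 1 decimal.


Double-lap load = 2 * 61.0 = 122.0 kN

122.0


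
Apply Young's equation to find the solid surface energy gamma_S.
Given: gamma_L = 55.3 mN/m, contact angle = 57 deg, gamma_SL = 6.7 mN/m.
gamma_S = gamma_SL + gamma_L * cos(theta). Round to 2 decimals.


theta_rad = 57 * pi/180 = 0.994838
gamma_S = 6.7 + 55.3 * cos(0.994838)
= 36.82 mN/m

36.82


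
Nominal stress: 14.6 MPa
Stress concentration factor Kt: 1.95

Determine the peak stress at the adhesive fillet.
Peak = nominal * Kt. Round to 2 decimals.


Peak stress = 14.6 * 1.95
= 28.47 MPa

28.47


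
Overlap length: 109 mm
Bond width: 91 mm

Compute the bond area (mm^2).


Bond area = 109 * 91 = 9919 mm^2

9919


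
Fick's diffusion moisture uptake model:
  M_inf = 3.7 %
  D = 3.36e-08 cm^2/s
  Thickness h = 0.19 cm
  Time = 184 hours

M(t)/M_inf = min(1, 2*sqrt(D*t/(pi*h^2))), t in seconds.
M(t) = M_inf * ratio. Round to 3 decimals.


t_sec = 184 * 3600 = 662400
ratio = 2*sqrt(3.36e-08*662400/(pi*0.19^2))
= min(1, 0.885995)
= 0.885995
M(t) = 3.7 * 0.885995 = 3.278 %

3.278


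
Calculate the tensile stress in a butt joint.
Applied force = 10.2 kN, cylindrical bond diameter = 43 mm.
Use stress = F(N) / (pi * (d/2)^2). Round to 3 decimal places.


A = pi * 21.5^2 = 1452.2012 mm^2
sigma = 10200.0 / 1452.2012 = 7.024 MPa

7.024


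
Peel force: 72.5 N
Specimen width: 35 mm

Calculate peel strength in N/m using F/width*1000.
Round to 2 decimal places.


Peel strength = 72.5 / 35 * 1000 = 2071.43 N/m

2071.43


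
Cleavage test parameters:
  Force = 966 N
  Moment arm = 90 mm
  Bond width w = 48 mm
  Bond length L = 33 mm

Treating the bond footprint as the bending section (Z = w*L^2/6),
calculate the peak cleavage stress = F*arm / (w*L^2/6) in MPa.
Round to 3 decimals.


M = 966 * 90 = 86940 N*mm
Z = 48 * 33^2 / 6 = 52272 / 6 mm^3
sigma = M / Z = 6 * 86940 / 52272 = 521640 / 52272
= 9.979 MPa

9.979


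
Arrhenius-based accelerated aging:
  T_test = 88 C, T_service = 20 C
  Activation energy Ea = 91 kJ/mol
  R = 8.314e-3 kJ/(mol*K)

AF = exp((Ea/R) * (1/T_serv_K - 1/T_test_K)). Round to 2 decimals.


T_test_K = 361.15, T_serv_K = 293.15
AF = exp((91/8.314e-3) * (1/293.15 - 1/361.15))
= 1130.17

1130.17


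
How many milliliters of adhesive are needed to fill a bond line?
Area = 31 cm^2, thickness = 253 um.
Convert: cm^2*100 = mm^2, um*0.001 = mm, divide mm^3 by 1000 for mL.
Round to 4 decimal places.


= (31 * 100) * (253 * 0.001) / 1000
= 0.7843 mL

0.7843


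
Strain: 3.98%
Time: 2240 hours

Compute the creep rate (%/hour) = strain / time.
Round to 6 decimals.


Creep rate = 3.98 / 2240
= 0.001777 %/h

0.001777


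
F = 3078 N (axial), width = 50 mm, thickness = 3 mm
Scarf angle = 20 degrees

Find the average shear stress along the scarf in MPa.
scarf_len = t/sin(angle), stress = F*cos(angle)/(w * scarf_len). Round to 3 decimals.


scarf_len = 3/sin(20 deg) = 8.7714
cos(20 deg) = 0.939693
stress = 3078*0.939693/(50*8.7714) = 6.595 MPa

6.595


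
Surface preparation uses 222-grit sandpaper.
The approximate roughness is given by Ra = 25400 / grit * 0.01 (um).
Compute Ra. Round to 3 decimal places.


Ra = 25400 / 222 * 0.01
= 254 / 222
= 1.144 um

1.144


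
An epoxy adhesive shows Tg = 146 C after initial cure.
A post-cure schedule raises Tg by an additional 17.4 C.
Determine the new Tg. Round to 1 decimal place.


New Tg = 146 + 17.4
= 163.4 C

163.4


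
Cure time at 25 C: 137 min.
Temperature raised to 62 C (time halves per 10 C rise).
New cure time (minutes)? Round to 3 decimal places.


Acceleration factor = 2^(37/10) = 12.9960
New time = 137 / 12.9960 = 10.542 min

10.542


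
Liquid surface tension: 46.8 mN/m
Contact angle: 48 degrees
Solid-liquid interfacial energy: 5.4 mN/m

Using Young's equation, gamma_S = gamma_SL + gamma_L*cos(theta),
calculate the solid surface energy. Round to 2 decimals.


gamma_S = 5.4 + 46.8 * cos(48)
= 36.72 mN/m

36.72


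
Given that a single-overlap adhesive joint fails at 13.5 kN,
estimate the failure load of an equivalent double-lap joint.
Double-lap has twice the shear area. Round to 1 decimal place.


Double-lap factor = 2
Expected load = 13.5 * 2 = 27.0 kN

27.0


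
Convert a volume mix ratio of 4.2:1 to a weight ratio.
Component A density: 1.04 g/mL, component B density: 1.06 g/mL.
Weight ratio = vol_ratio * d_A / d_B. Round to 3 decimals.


= 4.2 * 1.04 / 1.06 = 4.121

4.121


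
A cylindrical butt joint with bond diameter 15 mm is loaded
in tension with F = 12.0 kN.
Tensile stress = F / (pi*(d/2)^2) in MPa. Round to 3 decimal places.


Area = pi * (15/2)^2 = 176.7146 mm^2
Stress = 12.0*1000 / 176.7146
= 67.906 MPa

67.906


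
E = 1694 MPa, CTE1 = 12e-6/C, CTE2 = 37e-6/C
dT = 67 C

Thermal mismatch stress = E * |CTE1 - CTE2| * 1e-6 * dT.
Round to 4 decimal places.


= 1694 * 25e-6 * 67
= 2.8375 MPa

2.8375


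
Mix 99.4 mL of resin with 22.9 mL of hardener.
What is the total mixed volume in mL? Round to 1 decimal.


Total = 99.4 + 22.9 = 122.3 mL

122.3


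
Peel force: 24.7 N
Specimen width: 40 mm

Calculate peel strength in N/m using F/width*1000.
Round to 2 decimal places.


Peel strength = 24.7 / 40 * 1000 = 617.50 N/m

617.50


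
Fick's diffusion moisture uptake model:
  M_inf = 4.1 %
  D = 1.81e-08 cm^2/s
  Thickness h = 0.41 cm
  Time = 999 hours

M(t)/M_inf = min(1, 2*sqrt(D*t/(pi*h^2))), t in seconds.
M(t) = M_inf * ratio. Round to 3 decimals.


t_sec = 999 * 3600 = 3596400
ratio = 2*sqrt(1.81e-08*3596400/(pi*0.41^2))
= min(1, 0.702174)
= 0.702174
M(t) = 4.1 * 0.702174 = 2.879 %

2.879


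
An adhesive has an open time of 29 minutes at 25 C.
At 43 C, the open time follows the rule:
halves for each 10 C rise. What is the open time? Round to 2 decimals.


Factor = 2^((43-25)/10) = 3.4822
Open time = 29 / 3.4822 = 8.33 min

8.33


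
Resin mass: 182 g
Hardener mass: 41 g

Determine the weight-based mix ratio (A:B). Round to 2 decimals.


Ratio = 182 / 41 = 4.44

4.44


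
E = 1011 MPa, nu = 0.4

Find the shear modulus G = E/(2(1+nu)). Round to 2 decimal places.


G = 1011 / (2 * 1.40)
= 361.07 MPa

361.07


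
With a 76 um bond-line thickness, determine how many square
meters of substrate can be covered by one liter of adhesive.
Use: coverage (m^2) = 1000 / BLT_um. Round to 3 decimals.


Coverage = 1000 / 76 = 13.158 m^2

13.158


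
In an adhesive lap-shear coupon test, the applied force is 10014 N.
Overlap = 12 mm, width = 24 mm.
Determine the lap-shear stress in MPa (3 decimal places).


stress = F / (overlap * width)
= 10014 / (12 * 24)
= 34.771 MPa

34.771


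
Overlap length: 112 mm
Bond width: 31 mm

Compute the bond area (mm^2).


Bond area = 112 * 31 = 3472 mm^2

3472


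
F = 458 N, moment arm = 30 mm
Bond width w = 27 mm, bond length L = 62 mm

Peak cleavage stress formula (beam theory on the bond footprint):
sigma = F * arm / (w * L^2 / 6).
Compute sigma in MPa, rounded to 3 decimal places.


sigma = (458 * 30) / (27 * 3844 / 6)
= 13740 * 6 / 103788
= 82440 / 103788
= 0.794 MPa

0.794


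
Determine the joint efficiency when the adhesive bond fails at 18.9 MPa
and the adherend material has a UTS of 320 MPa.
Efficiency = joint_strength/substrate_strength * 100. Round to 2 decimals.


Joint efficiency = 18.9 / 320 * 100
= 5.91%

5.91


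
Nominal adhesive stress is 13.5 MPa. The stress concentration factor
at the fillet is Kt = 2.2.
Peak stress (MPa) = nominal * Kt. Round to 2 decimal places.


Peak = 13.5 * 2.2 = 29.70 MPa

29.70


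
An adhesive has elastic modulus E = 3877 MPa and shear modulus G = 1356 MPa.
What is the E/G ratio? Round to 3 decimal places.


E/G = 3877 / 1356 = 2.859

2.859


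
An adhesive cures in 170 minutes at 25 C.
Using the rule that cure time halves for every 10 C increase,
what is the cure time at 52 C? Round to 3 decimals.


Factor = 2^((52 - 25) / 10) = 6.4980
Cure time = 170 / 6.4980
= 26.162 minutes

26.162


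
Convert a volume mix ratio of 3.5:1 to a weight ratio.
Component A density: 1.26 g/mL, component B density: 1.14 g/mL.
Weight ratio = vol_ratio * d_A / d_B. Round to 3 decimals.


= 3.5 * 1.26 / 1.14 = 3.868

3.868


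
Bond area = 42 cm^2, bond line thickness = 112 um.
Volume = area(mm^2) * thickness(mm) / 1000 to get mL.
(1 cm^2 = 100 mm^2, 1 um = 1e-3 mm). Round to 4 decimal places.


area_mm2 = 42 * 100 = 4200
blt_mm = 112 * 1e-3 = 0.112
vol_mm3 = 4200 * 0.112 = 470.4
vol_mL = 470.4 / 1000 = 0.4704 mL

0.4704


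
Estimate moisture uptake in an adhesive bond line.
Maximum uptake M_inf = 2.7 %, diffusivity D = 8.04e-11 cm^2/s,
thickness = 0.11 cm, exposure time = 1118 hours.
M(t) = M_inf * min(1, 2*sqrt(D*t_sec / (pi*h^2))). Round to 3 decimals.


Convert time: 1118 h = 4024800 s
ratio = min(1, 2*sqrt(8.04e-11*4024800/(pi*0.11^2)))
= 0.184528
M(t) = 2.7 * 0.184528 = 0.498%

0.498


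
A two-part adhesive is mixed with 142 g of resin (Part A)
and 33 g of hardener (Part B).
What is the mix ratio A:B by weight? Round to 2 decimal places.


Mix ratio = mass_A / mass_B
= 142 / 33
= 4.30

4.30


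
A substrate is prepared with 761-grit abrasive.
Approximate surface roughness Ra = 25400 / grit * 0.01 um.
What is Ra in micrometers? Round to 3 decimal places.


Ra = 25400 / 761 * 0.01 = 0.334 um

0.334


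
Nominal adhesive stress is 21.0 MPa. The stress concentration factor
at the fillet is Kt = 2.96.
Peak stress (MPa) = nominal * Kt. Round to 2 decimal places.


Peak = 21.0 * 2.96 = 62.16 MPa

62.16


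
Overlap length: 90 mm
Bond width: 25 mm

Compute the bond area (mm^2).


Bond area = 90 * 25 = 2250 mm^2

2250


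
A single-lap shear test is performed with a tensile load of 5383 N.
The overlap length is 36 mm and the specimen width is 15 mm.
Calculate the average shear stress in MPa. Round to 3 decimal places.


Shear stress = F / (overlap * width)
= 5383 / (36 * 15)
= 5383 / 540
= 9.969 MPa

9.969


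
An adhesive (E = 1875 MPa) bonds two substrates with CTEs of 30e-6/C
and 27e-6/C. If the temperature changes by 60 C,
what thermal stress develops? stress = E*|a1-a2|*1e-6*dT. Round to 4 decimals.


Stress = 1875 * |30 - 27| * 1e-6 * 60
= 0.3375 MPa

0.3375
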